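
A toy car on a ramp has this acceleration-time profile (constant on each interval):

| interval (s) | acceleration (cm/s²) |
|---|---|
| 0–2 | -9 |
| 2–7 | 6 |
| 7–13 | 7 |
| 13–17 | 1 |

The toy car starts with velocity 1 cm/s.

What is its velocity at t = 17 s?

Δv equals the area under the a-t graph; then v = v₀ + Δv.
0–2 s: -9 × 2 = -18 cm/s
2–7 s: 6 × 5 = 30 cm/s
7–13 s: 7 × 6 = 42 cm/s
13–17 s: 1 × 4 = 4 cm/s
Δv = 58 cm/s, so v(17) = 1 + (58) = 59 cm/s.

59 cm/s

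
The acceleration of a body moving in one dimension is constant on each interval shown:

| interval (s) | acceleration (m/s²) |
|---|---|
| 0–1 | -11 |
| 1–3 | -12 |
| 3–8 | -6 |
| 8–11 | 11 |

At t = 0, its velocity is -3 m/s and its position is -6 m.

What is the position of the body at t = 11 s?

-486 m

On each constant-a segment, Δv = aΔt and Δx = v₀Δt + ½aΔt²; chain segment to segment.
0–1 s: v starts -3 m/s; Δx = -3·1 + ½·-11·1² = -8.5 m; v ends -14 m/s.
1–3 s: v starts -14 m/s; Δx = -14·2 + ½·-12·2² = -52 m; v ends -38 m/s.
3–8 s: v starts -38 m/s; Δx = -38·5 + ½·-6·5² = -265 m; v ends -68 m/s.
8–11 s: v starts -68 m/s; Δx = -68·3 + ½·11·3² = -154.5 m; v ends -35 m/s.
x(11) = -6 + Σ Δx = -486 m.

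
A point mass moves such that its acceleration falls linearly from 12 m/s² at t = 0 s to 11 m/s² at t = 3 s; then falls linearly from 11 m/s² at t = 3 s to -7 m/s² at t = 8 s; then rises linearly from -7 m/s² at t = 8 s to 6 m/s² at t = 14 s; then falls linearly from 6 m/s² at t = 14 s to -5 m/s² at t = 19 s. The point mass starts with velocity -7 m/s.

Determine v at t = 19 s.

37 m/s

Δv equals the area under the a-t graph; then v = v₀ + Δv.
0–3 s: ½(12 + 11)(3) = 34.5 m/s
3–8 s: ½(11 + -7)(5) = 10 m/s
8–14 s: ½(-7 + 6)(6) = -3 m/s
14–19 s: ½(6 + -5)(5) = 2.5 m/s
Δv = 44 m/s, so v(19) = -7 + (44) = 37 m/s.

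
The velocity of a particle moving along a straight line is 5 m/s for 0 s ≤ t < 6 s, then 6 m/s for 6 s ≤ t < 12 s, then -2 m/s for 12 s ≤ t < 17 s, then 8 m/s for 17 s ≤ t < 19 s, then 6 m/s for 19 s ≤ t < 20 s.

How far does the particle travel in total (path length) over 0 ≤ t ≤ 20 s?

98 m

Total distance travelled is ∫|v| dt — sum the magnitudes of each area piece.
0–6 s: |5| × 6 = 30 m
6–12 s: |6| × 6 = 36 m
12–17 s: |-2| × 5 = 10 m
17–19 s: |8| × 2 = 16 m
19–20 s: |6| × 1 = 6 m
Total distance = 98 m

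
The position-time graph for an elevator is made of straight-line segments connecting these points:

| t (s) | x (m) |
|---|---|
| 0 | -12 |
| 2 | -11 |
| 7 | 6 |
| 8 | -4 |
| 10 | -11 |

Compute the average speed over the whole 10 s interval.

3.5 m/s

Average speed = (total path length)/(elapsed time); on a piecewise-linear x-t graph the path length is Σ|Δx|.
0–2 s: |Δx| = |-11 − -12| = 1 m
2–7 s: |Δx| = |6 − -11| = 17 m
7–8 s: |Δx| = |-4 − 6| = 10 m
8–10 s: |Δx| = |-11 − -4| = 7 m
Total path = 35 m; average speed = 35/10 = 3.5 m/s.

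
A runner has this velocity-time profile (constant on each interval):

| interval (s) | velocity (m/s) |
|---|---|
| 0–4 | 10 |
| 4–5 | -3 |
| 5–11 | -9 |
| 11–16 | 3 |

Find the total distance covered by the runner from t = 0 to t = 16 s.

112 m

Total distance travelled is ∫|v| dt — sum the magnitudes of each area piece.
0–4 s: |10| × 4 = 40 m
4–5 s: |-3| × 1 = 3 m
5–11 s: |-9| × 6 = 54 m
11–16 s: |3| × 5 = 15 m
Total distance = 112 m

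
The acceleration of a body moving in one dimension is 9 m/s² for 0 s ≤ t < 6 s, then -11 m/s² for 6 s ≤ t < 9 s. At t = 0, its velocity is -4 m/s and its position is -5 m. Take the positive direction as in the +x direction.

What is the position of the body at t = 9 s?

233.5 m

On each constant-a segment, Δv = aΔt and Δx = v₀Δt + ½aΔt²; chain segment to segment.
0–6 s: v starts -4 m/s; Δx = -4·6 + ½·9·6² = 138 m; v ends 50 m/s.
6–9 s: v starts 50 m/s; Δx = 50·3 + ½·-11·3² = 100.5 m; v ends 17 m/s.
x(9) = -5 + Σ Δx = 233.5 m.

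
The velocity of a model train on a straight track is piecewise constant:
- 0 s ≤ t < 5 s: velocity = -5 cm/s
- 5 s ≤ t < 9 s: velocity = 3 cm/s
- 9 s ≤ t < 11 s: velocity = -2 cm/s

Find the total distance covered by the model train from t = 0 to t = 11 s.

41 cm

Total distance travelled is ∫|v| dt — sum the magnitudes of each area piece.
0–5 s: |-5| × 5 = 25 cm
5–9 s: |3| × 4 = 12 cm
9–11 s: |-2| × 2 = 4 cm
Total distance = 41 cm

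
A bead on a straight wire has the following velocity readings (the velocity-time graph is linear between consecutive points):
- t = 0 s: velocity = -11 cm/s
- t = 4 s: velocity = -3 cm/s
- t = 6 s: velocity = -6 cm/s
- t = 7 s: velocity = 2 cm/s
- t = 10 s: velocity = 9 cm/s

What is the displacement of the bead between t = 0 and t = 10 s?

Displacement is the signed area under the v-t curve.
0–4 s: ½(-11 + -3)(4) = -28 cm
4–6 s: ½(-3 + -6)(2) = -9 cm
6–7 s: ½(-6 + 2)(1) = -2 cm
7–10 s: ½(2 + 9)(3) = 16.5 cm
Net displacement = -22.5 cm

-22.5 cm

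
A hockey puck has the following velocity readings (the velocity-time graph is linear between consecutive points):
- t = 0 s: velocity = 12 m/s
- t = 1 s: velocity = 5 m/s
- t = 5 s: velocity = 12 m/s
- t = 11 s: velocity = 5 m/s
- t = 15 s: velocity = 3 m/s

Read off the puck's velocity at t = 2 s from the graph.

6.75 m/s

On 1–5 s the graph is linear from 5 to 12 m/s: v(2) = 5 + (12 − 5)·(2 − 1)/(5 − 1) = 6.75 m/s.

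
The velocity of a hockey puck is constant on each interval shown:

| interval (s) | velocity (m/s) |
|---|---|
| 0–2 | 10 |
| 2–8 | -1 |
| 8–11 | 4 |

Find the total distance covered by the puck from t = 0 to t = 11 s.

Distance (not displacement) is the total path length: add the absolute areas under v-t.
0–2 s: |10| × 2 = 20 m
2–8 s: |-1| × 6 = 6 m
8–11 s: |4| × 3 = 12 m
Total distance = 38 m

38 m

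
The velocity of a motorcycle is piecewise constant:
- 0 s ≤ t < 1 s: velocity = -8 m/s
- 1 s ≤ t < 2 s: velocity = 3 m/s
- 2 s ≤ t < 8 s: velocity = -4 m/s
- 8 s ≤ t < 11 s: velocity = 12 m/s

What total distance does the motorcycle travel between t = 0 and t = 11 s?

71 m

Distance (not displacement) is the total path length: add the absolute areas under v-t.
0–1 s: |-8| × 1 = 8 m
1–2 s: |3| × 1 = 3 m
2–8 s: |-4| × 6 = 24 m
8–11 s: |12| × 3 = 36 m
Total distance = 71 m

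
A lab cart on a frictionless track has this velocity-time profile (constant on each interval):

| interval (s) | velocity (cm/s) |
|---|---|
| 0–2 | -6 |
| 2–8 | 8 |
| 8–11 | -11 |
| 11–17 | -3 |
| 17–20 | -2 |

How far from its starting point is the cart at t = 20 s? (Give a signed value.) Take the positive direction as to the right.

Net displacement equals the area under the velocity-time graph (areas below the axis count negative).
0–2 s: -6 × 2 = -12 cm
2–8 s: 8 × 6 = 48 cm
8–11 s: -11 × 3 = -33 cm
11–17 s: -3 × 6 = -18 cm
17–20 s: -2 × 3 = -6 cm
Net displacement = -21 cm

-21 cm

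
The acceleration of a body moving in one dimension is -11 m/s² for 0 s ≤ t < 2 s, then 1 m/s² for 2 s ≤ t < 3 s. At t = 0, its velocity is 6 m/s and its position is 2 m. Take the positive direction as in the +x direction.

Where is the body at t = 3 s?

On each constant-a segment, Δv = aΔt and Δx = v₀Δt + ½aΔt²; chain segment to segment.
0–2 s: v starts 6 m/s; Δx = 6·2 + ½·-11·2² = -10 m; v ends -16 m/s.
2–3 s: v starts -16 m/s; Δx = -16·1 + ½·1·1² = -15.5 m; v ends -15 m/s.
x(3) = 2 + Σ Δx = -23.5 m.

-23.5 m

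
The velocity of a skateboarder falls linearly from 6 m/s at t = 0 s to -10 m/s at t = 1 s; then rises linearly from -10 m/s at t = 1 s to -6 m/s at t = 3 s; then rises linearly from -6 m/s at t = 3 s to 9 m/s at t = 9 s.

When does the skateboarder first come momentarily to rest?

v changes sign on 0–1 s (from 6 to -10); the graph is linear there, so v = 0 at t = 0 + (-6)·(1 − 0)/(-10 − 6) = 0.375 s.

t = 0.375 s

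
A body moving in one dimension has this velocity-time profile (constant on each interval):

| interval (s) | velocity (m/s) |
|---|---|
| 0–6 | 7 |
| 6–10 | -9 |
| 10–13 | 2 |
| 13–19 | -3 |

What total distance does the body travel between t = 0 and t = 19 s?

102 m

Total distance travelled is ∫|v| dt — sum the magnitudes of each area piece.
0–6 s: |7| × 6 = 42 m
6–10 s: |-9| × 4 = 36 m
10–13 s: |2| × 3 = 6 m
13–19 s: |-3| × 6 = 18 m
Total distance = 102 m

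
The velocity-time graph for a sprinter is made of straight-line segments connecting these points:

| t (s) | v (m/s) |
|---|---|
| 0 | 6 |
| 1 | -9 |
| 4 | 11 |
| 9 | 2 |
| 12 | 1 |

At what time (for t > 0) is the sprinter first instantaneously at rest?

t = 0.4 s

v changes sign on 0–1 s (from 6 to -9); the graph is linear there, so v = 0 at t = 0 + (-6)·(1 − 0)/(-9 − 6) = 0.4 s.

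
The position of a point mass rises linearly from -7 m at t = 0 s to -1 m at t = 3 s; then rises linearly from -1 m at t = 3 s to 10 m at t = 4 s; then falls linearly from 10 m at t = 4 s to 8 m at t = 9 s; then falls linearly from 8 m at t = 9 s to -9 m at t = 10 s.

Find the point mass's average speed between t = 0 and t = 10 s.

3.6 m/s

Average speed = (total path length)/(elapsed time); on a piecewise-linear x-t graph the path length is Σ|Δx|.
0–3 s: |Δx| = |-1 − -7| = 6 m
3–4 s: |Δx| = |10 − -1| = 11 m
4–9 s: |Δx| = |8 − 10| = 2 m
9–10 s: |Δx| = |-9 − 8| = 17 m
Total path = 36 m; average speed = 36/10 = 3.6 m/s.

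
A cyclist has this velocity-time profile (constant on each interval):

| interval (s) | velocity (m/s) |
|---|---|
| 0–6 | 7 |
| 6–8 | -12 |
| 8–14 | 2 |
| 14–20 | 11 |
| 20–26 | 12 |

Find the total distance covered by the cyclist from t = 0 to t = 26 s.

216 m

Total distance travelled is ∫|v| dt — sum the magnitudes of each area piece.
0–6 s: |7| × 6 = 42 m
6–8 s: |-12| × 2 = 24 m
8–14 s: |2| × 6 = 12 m
14–20 s: |11| × 6 = 66 m
20–26 s: |12| × 6 = 72 m
Total distance = 216 m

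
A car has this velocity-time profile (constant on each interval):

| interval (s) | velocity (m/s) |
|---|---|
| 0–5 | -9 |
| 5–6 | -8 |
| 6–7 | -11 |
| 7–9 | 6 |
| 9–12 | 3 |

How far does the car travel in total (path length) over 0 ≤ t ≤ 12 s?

85 m

Distance (not displacement) is the total path length: add the absolute areas under v-t.
0–5 s: |-9| × 5 = 45 m
5–6 s: |-8| × 1 = 8 m
6–7 s: |-11| × 1 = 11 m
7–9 s: |6| × 2 = 12 m
9–12 s: |3| × 3 = 9 m
Total distance = 85 m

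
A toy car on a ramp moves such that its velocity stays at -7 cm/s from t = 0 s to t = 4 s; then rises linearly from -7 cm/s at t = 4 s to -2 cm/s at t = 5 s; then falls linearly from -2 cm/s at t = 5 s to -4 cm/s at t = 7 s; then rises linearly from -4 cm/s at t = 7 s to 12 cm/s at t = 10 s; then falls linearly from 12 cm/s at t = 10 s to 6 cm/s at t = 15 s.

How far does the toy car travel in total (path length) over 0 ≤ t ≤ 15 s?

98.5 cm

Total distance travelled is ∫|v| dt — sum the magnitudes of each area piece.
0–4 s: |-7| × 4 = 28 cm
4–5 s: |½(-7 + -2)(1)| = 4.5 cm
5–7 s: |½(-2 + -4)(2)| = 6 cm
7–10 s: v = 0 at t = 7.75 s; triangle areas 1.5 + 13.5 = 15 cm
10–15 s: |½(12 + 6)(5)| = 45 cm
Total distance = 98.5 cm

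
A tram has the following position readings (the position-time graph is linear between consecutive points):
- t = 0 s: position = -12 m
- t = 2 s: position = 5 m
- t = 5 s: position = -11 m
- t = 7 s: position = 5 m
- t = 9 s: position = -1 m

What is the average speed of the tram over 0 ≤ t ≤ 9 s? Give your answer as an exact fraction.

Average speed = (total path length)/(elapsed time); on a piecewise-linear x-t graph the path length is Σ|Δx|.
0–2 s: |Δx| = |5 − -12| = 17 m
2–5 s: |Δx| = |-11 − 5| = 16 m
5–7 s: |Δx| = |5 − -11| = 16 m
7–9 s: |Δx| = |-1 − 5| = 6 m
Total path = 55 m; average speed = 55/9 = 55/9 m/s.

55/9 m/s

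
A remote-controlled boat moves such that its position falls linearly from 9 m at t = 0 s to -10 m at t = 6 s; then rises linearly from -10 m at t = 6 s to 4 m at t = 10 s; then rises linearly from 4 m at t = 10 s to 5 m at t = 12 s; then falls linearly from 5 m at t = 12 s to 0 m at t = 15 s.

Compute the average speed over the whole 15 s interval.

2.6 m/s

Average speed = (total path length)/(elapsed time); on a piecewise-linear x-t graph the path length is Σ|Δx|.
0–6 s: |Δx| = |-10 − 9| = 19 m
6–10 s: |Δx| = |4 − -10| = 14 m
10–12 s: |Δx| = |5 − 4| = 1 m
12–15 s: |Δx| = |0 − 5| = 5 m
Total path = 39 m; average speed = 39/15 = 2.6 m/s.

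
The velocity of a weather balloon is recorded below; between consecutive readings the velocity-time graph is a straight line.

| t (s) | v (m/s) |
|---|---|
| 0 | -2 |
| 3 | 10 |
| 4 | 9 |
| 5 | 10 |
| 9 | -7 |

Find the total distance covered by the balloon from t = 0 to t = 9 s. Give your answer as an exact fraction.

Distance (not displacement) is the total path length: add the absolute areas under v-t.
0–3 s: v = 0 at t = 0.5 s; triangle areas 0.5 + 12.5 = 13 m
3–4 s: |½(10 + 9)(1)| = 9.5 m
4–5 s: |½(9 + 10)(1)| = 9.5 m
5–9 s: v = 0 at t = 125/17 s; triangle areas 200/17 + 98/17 = 298/17 m
Total distance = 842/17 m

842/17 m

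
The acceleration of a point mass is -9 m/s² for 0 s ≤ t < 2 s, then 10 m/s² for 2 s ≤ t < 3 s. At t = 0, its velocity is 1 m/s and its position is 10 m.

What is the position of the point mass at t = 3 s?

-18 m

On each constant-a segment, Δv = aΔt and Δx = v₀Δt + ½aΔt²; chain segment to segment.
0–2 s: v starts 1 m/s; Δx = 1·2 + ½·-9·2² = -16 m; v ends -17 m/s.
2–3 s: v starts -17 m/s; Δx = -17·1 + ½·10·1² = -12 m; v ends -7 m/s.
x(3) = 10 + Σ Δx = -18 m.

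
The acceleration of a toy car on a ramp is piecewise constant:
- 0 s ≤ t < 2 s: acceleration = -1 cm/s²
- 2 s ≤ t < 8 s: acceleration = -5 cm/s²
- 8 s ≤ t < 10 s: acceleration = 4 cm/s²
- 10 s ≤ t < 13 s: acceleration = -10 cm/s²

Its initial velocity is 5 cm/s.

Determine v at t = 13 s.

-49 cm/s

Δv equals the area under the a-t graph; then v = v₀ + Δv.
0–2 s: -1 × 2 = -2 cm/s
2–8 s: -5 × 6 = -30 cm/s
8–10 s: 4 × 2 = 8 cm/s
10–13 s: -10 × 3 = -30 cm/s
Δv = -54 cm/s, so v(13) = 5 + (-54) = -49 cm/s.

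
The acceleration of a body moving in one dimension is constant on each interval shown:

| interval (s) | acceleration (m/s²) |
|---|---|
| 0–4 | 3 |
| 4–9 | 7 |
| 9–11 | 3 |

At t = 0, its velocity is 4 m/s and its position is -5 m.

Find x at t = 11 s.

On each constant-a segment, Δv = aΔt and Δx = v₀Δt + ½aΔt²; chain segment to segment.
0–4 s: v starts 4 m/s; Δx = 4·4 + ½·3·4² = 40 m; v ends 16 m/s.
4–9 s: v starts 16 m/s; Δx = 16·5 + ½·7·5² = 167.5 m; v ends 51 m/s.
9–11 s: v starts 51 m/s; Δx = 51·2 + ½·3·2² = 108 m; v ends 57 m/s.
x(11) = -5 + Σ Δx = 310.5 m.

310.5 m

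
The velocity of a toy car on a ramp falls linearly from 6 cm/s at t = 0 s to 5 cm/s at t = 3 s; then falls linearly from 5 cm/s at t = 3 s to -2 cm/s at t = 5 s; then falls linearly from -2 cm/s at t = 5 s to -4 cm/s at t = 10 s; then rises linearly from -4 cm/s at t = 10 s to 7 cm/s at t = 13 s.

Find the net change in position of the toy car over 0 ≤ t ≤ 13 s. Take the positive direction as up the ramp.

Net displacement equals the area under the velocity-time graph (areas below the axis count negative).
0–3 s: ½(6 + 5)(3) = 16.5 cm
3–5 s: ½(5 + -2)(2) = 3 cm
5–10 s: ½(-2 + -4)(5) = -15 cm
10–13 s: ½(-4 + 7)(3) = 4.5 cm
Net displacement = 9 cm

9 cm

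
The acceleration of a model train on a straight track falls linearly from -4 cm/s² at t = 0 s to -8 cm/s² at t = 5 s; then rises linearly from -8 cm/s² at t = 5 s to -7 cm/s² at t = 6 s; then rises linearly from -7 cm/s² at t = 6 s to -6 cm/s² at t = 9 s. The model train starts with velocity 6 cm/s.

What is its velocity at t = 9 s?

-51 cm/s

Δv equals the area under the a-t graph; then v = v₀ + Δv.
0–5 s: ½(-4 + -8)(5) = -30 cm/s
5–6 s: ½(-8 + -7)(1) = -7.5 cm/s
6–9 s: ½(-7 + -6)(3) = -19.5 cm/s
Δv = -57 cm/s, so v(9) = 6 + (-57) = -51 cm/s.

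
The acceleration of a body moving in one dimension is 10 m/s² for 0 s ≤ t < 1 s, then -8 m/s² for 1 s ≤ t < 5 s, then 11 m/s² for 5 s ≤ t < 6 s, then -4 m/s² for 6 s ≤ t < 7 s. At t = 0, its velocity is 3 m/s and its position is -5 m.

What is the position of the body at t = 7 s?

On each constant-a segment, Δv = aΔt and Δx = v₀Δt + ½aΔt²; chain segment to segment.
0–1 s: v starts 3 m/s; Δx = 3·1 + ½·10·1² = 8 m; v ends 13 m/s.
1–5 s: v starts 13 m/s; Δx = 13·4 + ½·-8·4² = -12 m; v ends -19 m/s.
5–6 s: v starts -19 m/s; Δx = -19·1 + ½·11·1² = -13.5 m; v ends -8 m/s.
6–7 s: v starts -8 m/s; Δx = -8·1 + ½·-4·1² = -10 m; v ends -12 m/s.
x(7) = -5 + Σ Δx = -32.5 m.

-32.5 m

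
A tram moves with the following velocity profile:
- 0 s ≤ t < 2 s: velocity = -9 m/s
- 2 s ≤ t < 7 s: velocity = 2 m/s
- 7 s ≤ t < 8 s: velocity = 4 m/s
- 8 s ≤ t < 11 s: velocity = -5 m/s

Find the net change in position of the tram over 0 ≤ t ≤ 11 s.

Displacement is the signed area under the v-t curve.
0–2 s: -9 × 2 = -18 m
2–7 s: 2 × 5 = 10 m
7–8 s: 4 × 1 = 4 m
8–11 s: -5 × 3 = -15 m
Net displacement = -19 m

-19 m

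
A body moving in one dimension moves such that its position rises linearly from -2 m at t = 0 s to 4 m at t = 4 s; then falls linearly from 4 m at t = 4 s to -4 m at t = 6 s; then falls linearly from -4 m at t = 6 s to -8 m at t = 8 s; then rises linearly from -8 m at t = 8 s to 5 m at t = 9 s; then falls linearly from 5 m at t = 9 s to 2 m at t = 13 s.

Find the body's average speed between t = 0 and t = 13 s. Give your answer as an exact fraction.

Average speed = (total path length)/(elapsed time); on a piecewise-linear x-t graph the path length is Σ|Δx|.
0–4 s: |Δx| = |4 − -2| = 6 m
4–6 s: |Δx| = |-4 − 4| = 8 m
6–8 s: |Δx| = |-8 − -4| = 4 m
8–9 s: |Δx| = |5 − -8| = 13 m
9–13 s: |Δx| = |2 − 5| = 3 m
Total path = 34 m; average speed = 34/13 = 34/13 m/s.

34/13 m/s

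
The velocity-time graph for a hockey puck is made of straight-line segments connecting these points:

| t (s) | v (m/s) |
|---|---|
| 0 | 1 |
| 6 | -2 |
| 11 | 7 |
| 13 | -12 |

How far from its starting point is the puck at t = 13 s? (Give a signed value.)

Net displacement equals the area under the velocity-time graph (areas below the axis count negative).
0–6 s: ½(1 + -2)(6) = -3 m
6–11 s: ½(-2 + 7)(5) = 12.5 m
11–13 s: ½(7 + -12)(2) = -5 m
Net displacement = 4.5 m

4.5 m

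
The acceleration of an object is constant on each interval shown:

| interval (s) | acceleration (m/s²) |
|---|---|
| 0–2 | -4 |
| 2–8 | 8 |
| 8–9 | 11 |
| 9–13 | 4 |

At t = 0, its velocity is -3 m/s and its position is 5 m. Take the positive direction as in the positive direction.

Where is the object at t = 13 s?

On each constant-a segment, Δv = aΔt and Δx = v₀Δt + ½aΔt²; chain segment to segment.
0–2 s: v starts -3 m/s; Δx = -3·2 + ½·-4·2² = -14 m; v ends -11 m/s.
2–8 s: v starts -11 m/s; Δx = -11·6 + ½·8·6² = 78 m; v ends 37 m/s.
8–9 s: v starts 37 m/s; Δx = 37·1 + ½·11·1² = 42.5 m; v ends 48 m/s.
9–13 s: v starts 48 m/s; Δx = 48·4 + ½·4·4² = 224 m; v ends 64 m/s.
x(13) = 5 + Σ Δx = 335.5 m.

335.5 m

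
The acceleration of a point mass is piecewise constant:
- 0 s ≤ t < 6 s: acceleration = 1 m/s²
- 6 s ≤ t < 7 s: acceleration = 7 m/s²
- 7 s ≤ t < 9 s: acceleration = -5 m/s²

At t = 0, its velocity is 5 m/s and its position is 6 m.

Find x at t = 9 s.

94.5 m

On each constant-a segment, Δv = aΔt and Δx = v₀Δt + ½aΔt²; chain segment to segment.
0–6 s: v starts 5 m/s; Δx = 5·6 + ½·1·6² = 48 m; v ends 11 m/s.
6–7 s: v starts 11 m/s; Δx = 11·1 + ½·7·1² = 14.5 m; v ends 18 m/s.
7–9 s: v starts 18 m/s; Δx = 18·2 + ½·-5·2² = 26 m; v ends 8 m/s.
x(9) = 6 + Σ Δx = 94.5 m.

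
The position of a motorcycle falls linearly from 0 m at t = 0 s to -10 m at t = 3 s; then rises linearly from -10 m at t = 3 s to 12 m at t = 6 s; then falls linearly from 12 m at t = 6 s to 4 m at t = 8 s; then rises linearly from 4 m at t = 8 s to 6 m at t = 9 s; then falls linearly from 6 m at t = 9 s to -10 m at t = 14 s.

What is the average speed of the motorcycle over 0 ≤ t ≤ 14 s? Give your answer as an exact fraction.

29/7 m/s

Average speed = (total path length)/(elapsed time); on a piecewise-linear x-t graph the path length is Σ|Δx|.
0–3 s: |Δx| = |-10 − 0| = 10 m
3–6 s: |Δx| = |12 − -10| = 22 m
6–8 s: |Δx| = |4 − 12| = 8 m
8–9 s: |Δx| = |6 − 4| = 2 m
9–14 s: |Δx| = |-10 − 6| = 16 m
Total path = 58 m; average speed = 58/14 = 29/7 m/s.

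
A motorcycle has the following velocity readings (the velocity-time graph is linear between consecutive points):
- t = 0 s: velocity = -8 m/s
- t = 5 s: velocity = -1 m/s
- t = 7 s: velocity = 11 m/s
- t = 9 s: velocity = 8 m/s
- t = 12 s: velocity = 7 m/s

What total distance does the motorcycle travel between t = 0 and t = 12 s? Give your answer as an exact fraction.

445/6 m

Total distance travelled is ∫|v| dt — sum the magnitudes of each area piece.
0–5 s: |½(-8 + -1)(5)| = 22.5 m
5–7 s: v = 0 at t = 31/6 s; triangle areas 1/12 + 121/12 = 61/6 m
7–9 s: |½(11 + 8)(2)| = 19 m
9–12 s: |½(8 + 7)(3)| = 22.5 m
Total distance = 445/6 m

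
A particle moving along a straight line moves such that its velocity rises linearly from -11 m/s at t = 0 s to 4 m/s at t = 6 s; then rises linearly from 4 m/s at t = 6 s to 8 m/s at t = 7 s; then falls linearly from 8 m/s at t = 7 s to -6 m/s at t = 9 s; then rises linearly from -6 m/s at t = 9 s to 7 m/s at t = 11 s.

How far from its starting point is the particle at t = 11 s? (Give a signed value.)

Net displacement equals the area under the velocity-time graph (areas below the axis count negative).
0–6 s: ½(-11 + 4)(6) = -21 m
6–7 s: ½(4 + 8)(1) = 6 m
7–9 s: ½(8 + -6)(2) = 2 m
9–11 s: ½(-6 + 7)(2) = 1 m
Net displacement = -12 m

-12 m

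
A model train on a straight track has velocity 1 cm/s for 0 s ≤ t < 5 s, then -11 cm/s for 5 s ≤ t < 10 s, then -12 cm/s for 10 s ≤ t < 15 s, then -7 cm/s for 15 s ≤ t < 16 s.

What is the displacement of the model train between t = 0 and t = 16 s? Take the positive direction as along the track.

-117 cm

Net displacement equals the area under the velocity-time graph (areas below the axis count negative).
0–5 s: 1 × 5 = 5 cm
5–10 s: -11 × 5 = -55 cm
10–15 s: -12 × 5 = -60 cm
15–16 s: -7 × 1 = -7 cm
Net displacement = -117 cm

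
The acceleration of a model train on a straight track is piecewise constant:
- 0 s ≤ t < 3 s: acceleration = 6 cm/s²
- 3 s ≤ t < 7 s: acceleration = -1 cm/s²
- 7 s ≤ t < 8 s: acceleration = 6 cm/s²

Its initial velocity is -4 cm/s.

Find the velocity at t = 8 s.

Δv equals the area under the a-t graph; then v = v₀ + Δv.
0–3 s: 6 × 3 = 18 cm/s
3–7 s: -1 × 4 = -4 cm/s
7–8 s: 6 × 1 = 6 cm/s
Δv = 20 cm/s, so v(8) = -4 + (20) = 16 cm/s.

16 cm/s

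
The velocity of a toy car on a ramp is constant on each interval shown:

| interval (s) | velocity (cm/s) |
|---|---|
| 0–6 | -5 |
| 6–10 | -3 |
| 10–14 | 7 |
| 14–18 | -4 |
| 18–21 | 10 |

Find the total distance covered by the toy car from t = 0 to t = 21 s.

Total distance travelled is ∫|v| dt — sum the magnitudes of each area piece.
0–6 s: |-5| × 6 = 30 cm
6–10 s: |-3| × 4 = 12 cm
10–14 s: |7| × 4 = 28 cm
14–18 s: |-4| × 4 = 16 cm
18–21 s: |10| × 3 = 30 cm
Total distance = 116 cm

116 cm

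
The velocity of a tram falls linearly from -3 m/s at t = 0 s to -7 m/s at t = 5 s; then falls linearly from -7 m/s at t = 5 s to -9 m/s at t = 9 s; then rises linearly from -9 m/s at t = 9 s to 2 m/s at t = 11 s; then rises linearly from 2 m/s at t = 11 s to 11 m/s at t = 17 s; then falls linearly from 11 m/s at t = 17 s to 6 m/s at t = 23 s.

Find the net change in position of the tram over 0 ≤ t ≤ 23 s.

Net displacement equals the area under the velocity-time graph (areas below the axis count negative).
0–5 s: ½(-3 + -7)(5) = -25 m
5–9 s: ½(-7 + -9)(4) = -32 m
9–11 s: ½(-9 + 2)(2) = -7 m
11–17 s: ½(2 + 11)(6) = 39 m
17–23 s: ½(11 + 6)(6) = 51 m
Net displacement = 26 m

26 m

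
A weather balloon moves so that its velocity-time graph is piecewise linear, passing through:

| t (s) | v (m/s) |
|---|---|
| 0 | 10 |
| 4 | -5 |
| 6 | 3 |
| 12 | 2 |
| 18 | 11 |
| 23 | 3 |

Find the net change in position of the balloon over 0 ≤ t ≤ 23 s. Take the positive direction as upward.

97 m

Displacement is the signed area under the v-t curve.
0–4 s: ½(10 + -5)(4) = 10 m
4–6 s: ½(-5 + 3)(2) = -2 m
6–12 s: ½(3 + 2)(6) = 15 m
12–18 s: ½(2 + 11)(6) = 39 m
18–23 s: ½(11 + 3)(5) = 35 m
Net displacement = 97 m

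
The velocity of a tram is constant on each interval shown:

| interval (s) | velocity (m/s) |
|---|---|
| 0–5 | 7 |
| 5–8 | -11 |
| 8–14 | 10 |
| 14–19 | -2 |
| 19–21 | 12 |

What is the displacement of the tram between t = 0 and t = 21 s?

76 m

Displacement is the signed area under the v-t curve.
0–5 s: 7 × 5 = 35 m
5–8 s: -11 × 3 = -33 m
8–14 s: 10 × 6 = 60 m
14–19 s: -2 × 5 = -10 m
19–21 s: 12 × 2 = 24 m
Net displacement = 76 m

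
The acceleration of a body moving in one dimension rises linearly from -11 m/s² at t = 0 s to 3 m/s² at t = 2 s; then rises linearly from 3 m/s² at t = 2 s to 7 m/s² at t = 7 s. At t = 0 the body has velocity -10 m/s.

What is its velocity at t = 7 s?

7 m/s

Δv equals the area under the a-t graph; then v = v₀ + Δv.
0–2 s: ½(-11 + 3)(2) = -8 m/s
2–7 s: ½(3 + 7)(5) = 25 m/s
Δv = 17 m/s, so v(7) = -10 + (17) = 7 m/s.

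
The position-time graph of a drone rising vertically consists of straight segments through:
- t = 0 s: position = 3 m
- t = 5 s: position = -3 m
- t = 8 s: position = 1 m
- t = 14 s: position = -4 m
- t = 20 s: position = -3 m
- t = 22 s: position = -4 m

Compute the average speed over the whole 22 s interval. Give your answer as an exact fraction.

Average speed = (total path length)/(elapsed time); on a piecewise-linear x-t graph the path length is Σ|Δx|.
0–5 s: |Δx| = |-3 − 3| = 6 m
5–8 s: |Δx| = |1 − -3| = 4 m
8–14 s: |Δx| = |-4 − 1| = 5 m
14–20 s: |Δx| = |-3 − -4| = 1 m
20–22 s: |Δx| = |-4 − -3| = 1 m
Total path = 17 m; average speed = 17/22 = 17/22 m/s.

17/22 m/s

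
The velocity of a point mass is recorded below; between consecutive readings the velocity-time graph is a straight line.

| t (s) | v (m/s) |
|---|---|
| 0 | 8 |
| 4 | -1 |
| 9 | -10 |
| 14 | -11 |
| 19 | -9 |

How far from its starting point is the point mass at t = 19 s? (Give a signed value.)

Net displacement equals the area under the velocity-time graph (areas below the axis count negative).
0–4 s: ½(8 + -1)(4) = 14 m
4–9 s: ½(-1 + -10)(5) = -27.5 m
9–14 s: ½(-10 + -11)(5) = -52.5 m
14–19 s: ½(-11 + -9)(5) = -50 m
Net displacement = -116 m

-116 m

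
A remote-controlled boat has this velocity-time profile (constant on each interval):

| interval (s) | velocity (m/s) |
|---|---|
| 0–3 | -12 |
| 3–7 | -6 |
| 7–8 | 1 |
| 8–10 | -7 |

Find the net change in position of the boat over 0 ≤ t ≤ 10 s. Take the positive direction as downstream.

Net displacement equals the area under the velocity-time graph (areas below the axis count negative).
0–3 s: -12 × 3 = -36 m
3–7 s: -6 × 4 = -24 m
7–8 s: 1 × 1 = 1 m
8–10 s: -7 × 2 = -14 m
Net displacement = -73 m

-73 m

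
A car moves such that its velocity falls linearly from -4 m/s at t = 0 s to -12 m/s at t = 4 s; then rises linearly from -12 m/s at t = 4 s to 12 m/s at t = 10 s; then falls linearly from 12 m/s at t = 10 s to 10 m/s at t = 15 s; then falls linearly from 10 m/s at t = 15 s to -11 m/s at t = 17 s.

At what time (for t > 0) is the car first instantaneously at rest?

t = 7 s

v changes sign on 4–10 s (from -12 to 12); the graph is linear there, so v = 0 at t = 4 + (12)·(10 − 4)/(12 − -12) = 7 s.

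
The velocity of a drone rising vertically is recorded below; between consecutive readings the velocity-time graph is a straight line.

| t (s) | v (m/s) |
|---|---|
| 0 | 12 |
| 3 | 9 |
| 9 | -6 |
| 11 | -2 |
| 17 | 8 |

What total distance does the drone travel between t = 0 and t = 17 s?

83.3 m

Distance (not displacement) is the total path length: add the absolute areas under v-t.
0–3 s: |½(12 + 9)(3)| = 31.5 m
3–9 s: v = 0 at t = 6.6 s; triangle areas 16.2 + 7.2 = 23.4 m
9–11 s: |½(-6 + -2)(2)| = 8 m
11–17 s: v = 0 at t = 12.2 s; triangle areas 1.2 + 19.2 = 20.4 m
Total distance = 83.3 m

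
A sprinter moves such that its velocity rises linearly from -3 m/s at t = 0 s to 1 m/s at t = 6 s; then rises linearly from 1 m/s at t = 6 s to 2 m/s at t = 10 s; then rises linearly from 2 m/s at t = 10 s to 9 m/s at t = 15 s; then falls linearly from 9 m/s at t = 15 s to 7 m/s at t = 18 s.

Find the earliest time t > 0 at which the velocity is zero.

v changes sign on 0–6 s (from -3 to 1); the graph is linear there, so v = 0 at t = 0 + (3)·(6 − 0)/(1 − -3) = 4.5 s.

t = 4.5 s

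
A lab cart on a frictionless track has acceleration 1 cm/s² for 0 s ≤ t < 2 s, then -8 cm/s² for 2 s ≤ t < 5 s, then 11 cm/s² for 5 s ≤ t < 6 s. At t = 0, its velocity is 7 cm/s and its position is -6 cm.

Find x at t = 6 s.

On each constant-a segment, Δv = aΔt and Δx = v₀Δt + ½aΔt²; chain segment to segment.
0–2 s: v starts 7 cm/s; Δx = 7·2 + ½·1·2² = 16 cm; v ends 9 cm/s.
2–5 s: v starts 9 cm/s; Δx = 9·3 + ½·-8·3² = -9 cm; v ends -15 cm/s.
5–6 s: v starts -15 cm/s; Δx = -15·1 + ½·11·1² = -9.5 cm; v ends -4 cm/s.
x(6) = -6 + Σ Δx = -8.5 cm.

-8.5 cm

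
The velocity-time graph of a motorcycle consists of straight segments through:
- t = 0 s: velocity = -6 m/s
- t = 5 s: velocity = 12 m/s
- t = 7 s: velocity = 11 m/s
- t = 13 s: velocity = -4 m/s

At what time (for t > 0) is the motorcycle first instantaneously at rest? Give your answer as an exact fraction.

t = 5/3 s

v changes sign on 0–5 s (from -6 to 12); the graph is linear there, so v = 0 at t = 0 + (6)·(5 − 0)/(12 − -6) = 5/3 s.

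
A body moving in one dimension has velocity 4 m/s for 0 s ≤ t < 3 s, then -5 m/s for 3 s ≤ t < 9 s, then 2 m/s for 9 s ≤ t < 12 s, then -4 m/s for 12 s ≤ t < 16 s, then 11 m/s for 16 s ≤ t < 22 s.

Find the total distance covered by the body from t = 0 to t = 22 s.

Total distance travelled is ∫|v| dt — sum the magnitudes of each area piece.
0–3 s: |4| × 3 = 12 m
3–9 s: |-5| × 6 = 30 m
9–12 s: |2| × 3 = 6 m
12–16 s: |-4| × 4 = 16 m
16–22 s: |11| × 6 = 66 m
Total distance = 130 m

130 m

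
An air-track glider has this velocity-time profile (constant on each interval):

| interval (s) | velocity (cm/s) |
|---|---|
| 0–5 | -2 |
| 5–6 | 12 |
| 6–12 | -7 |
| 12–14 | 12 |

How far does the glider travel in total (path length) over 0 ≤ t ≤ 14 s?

88 cm

Total distance travelled is ∫|v| dt — sum the magnitudes of each area piece.
0–5 s: |-2| × 5 = 10 cm
5–6 s: |12| × 1 = 12 cm
6–12 s: |-7| × 6 = 42 cm
12–14 s: |12| × 2 = 24 cm
Total distance = 88 cm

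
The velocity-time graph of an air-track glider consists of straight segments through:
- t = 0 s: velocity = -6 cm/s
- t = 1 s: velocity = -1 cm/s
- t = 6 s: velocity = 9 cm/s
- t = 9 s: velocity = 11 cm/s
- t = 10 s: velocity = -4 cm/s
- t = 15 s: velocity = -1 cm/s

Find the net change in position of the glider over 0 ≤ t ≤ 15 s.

37.5 cm

Displacement is the signed area under the v-t curve.
0–1 s: ½(-6 + -1)(1) = -3.5 cm
1–6 s: ½(-1 + 9)(5) = 20 cm
6–9 s: ½(9 + 11)(3) = 30 cm
9–10 s: ½(11 + -4)(1) = 3.5 cm
10–15 s: ½(-4 + -1)(5) = -12.5 cm
Net displacement = 37.5 cm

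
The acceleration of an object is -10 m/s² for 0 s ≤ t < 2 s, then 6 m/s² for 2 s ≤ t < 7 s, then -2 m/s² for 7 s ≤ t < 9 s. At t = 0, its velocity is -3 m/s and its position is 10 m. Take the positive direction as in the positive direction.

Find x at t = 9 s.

-46 m

On each constant-a segment, Δv = aΔt and Δx = v₀Δt + ½aΔt²; chain segment to segment.
0–2 s: v starts -3 m/s; Δx = -3·2 + ½·-10·2² = -26 m; v ends -23 m/s.
2–7 s: v starts -23 m/s; Δx = -23·5 + ½·6·5² = -40 m; v ends 7 m/s.
7–9 s: v starts 7 m/s; Δx = 7·2 + ½·-2·2² = 10 m; v ends 3 m/s.
x(9) = 10 + Σ Δx = -46 m.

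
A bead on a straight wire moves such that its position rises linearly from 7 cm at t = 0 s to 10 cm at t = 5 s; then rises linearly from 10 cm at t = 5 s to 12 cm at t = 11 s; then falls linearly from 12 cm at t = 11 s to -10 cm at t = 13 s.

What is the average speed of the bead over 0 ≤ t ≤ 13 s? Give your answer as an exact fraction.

Average speed = (total path length)/(elapsed time); on a piecewise-linear x-t graph the path length is Σ|Δx|.
0–5 s: |Δx| = |10 − 7| = 3 cm
5–11 s: |Δx| = |12 − 10| = 2 cm
11–13 s: |Δx| = |-10 − 12| = 22 cm
Total path = 27 cm; average speed = 27/13 = 27/13 cm/s.

27/13 cm/s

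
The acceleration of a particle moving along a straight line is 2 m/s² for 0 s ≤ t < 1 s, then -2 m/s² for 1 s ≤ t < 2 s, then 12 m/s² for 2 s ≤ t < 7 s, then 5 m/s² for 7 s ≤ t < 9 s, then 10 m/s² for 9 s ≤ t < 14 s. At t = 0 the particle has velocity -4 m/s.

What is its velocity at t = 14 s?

Δv equals the area under the a-t graph; then v = v₀ + Δv.
0–1 s: 2 × 1 = 2 m/s
1–2 s: -2 × 1 = -2 m/s
2–7 s: 12 × 5 = 60 m/s
7–9 s: 5 × 2 = 10 m/s
9–14 s: 10 × 5 = 50 m/s
Δv = 120 m/s, so v(14) = -4 + (120) = 116 m/s.

116 m/s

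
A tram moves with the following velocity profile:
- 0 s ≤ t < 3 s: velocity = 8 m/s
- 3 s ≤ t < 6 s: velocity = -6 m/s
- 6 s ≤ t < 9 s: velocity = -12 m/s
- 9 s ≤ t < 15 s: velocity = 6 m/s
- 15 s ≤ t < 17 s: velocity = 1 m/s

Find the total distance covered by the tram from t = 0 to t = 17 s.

116 m

Distance (not displacement) is the total path length: add the absolute areas under v-t.
0–3 s: |8| × 3 = 24 m
3–6 s: |-6| × 3 = 18 m
6–9 s: |-12| × 3 = 36 m
9–15 s: |6| × 6 = 36 m
15–17 s: |1| × 2 = 2 m
Total distance = 116 m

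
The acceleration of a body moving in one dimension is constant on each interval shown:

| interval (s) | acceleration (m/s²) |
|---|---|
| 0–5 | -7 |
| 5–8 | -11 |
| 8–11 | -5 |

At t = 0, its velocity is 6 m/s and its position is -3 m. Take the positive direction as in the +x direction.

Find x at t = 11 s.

On each constant-a segment, Δv = aΔt and Δx = v₀Δt + ½aΔt²; chain segment to segment.
0–5 s: v starts 6 m/s; Δx = 6·5 + ½·-7·5² = -57.5 m; v ends -29 m/s.
5–8 s: v starts -29 m/s; Δx = -29·3 + ½·-11·3² = -136.5 m; v ends -62 m/s.
8–11 s: v starts -62 m/s; Δx = -62·3 + ½·-5·3² = -208.5 m; v ends -77 m/s.
x(11) = -3 + Σ Δx = -405.5 m.

-405.5 m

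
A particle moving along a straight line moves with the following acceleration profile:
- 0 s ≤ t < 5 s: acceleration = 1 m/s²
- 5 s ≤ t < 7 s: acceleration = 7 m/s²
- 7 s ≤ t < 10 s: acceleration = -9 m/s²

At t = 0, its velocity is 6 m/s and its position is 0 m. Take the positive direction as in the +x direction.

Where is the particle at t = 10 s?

On each constant-a segment, Δv = aΔt and Δx = v₀Δt + ½aΔt²; chain segment to segment.
0–5 s: v starts 6 m/s; Δx = 6·5 + ½·1·5² = 42.5 m; v ends 11 m/s.
5–7 s: v starts 11 m/s; Δx = 11·2 + ½·7·2² = 36 m; v ends 25 m/s.
7–10 s: v starts 25 m/s; Δx = 25·3 + ½·-9·3² = 34.5 m; v ends -2 m/s.
x(10) = 0 + Σ Δx = 113 m.

113 m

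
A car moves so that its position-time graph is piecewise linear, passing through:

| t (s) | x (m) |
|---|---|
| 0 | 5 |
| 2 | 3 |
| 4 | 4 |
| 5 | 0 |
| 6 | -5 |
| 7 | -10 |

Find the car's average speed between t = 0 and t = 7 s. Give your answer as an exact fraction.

17/7 m/s

Average speed = (total path length)/(elapsed time); on a piecewise-linear x-t graph the path length is Σ|Δx|.
0–2 s: |Δx| = |3 − 5| = 2 m
2–4 s: |Δx| = |4 − 3| = 1 m
4–5 s: |Δx| = |0 − 4| = 4 m
5–6 s: |Δx| = |-5 − 0| = 5 m
6–7 s: |Δx| = |-10 − -5| = 5 m
Total path = 17 m; average speed = 17/7 = 17/7 m/s.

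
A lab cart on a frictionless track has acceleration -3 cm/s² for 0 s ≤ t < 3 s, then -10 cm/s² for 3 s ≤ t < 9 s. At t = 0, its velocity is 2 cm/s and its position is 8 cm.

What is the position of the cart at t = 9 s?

On each constant-a segment, Δv = aΔt and Δx = v₀Δt + ½aΔt²; chain segment to segment.
0–3 s: v starts 2 cm/s; Δx = 2·3 + ½·-3·3² = -7.5 cm; v ends -7 cm/s.
3–9 s: v starts -7 cm/s; Δx = -7·6 + ½·-10·6² = -222 cm; v ends -67 cm/s.
x(9) = 8 + Σ Δx = -221.5 cm.

-221.5 cm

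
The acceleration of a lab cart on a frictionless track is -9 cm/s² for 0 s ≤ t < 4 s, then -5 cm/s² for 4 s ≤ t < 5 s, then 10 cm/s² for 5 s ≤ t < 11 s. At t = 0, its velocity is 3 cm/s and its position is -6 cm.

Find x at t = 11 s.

On each constant-a segment, Δv = aΔt and Δx = v₀Δt + ½aΔt²; chain segment to segment.
0–4 s: v starts 3 cm/s; Δx = 3·4 + ½·-9·4² = -60 cm; v ends -33 cm/s.
4–5 s: v starts -33 cm/s; Δx = -33·1 + ½·-5·1² = -35.5 cm; v ends -38 cm/s.
5–11 s: v starts -38 cm/s; Δx = -38·6 + ½·10·6² = -48 cm; v ends 22 cm/s.
x(11) = -6 + Σ Δx = -149.5 cm.

-149.5 cm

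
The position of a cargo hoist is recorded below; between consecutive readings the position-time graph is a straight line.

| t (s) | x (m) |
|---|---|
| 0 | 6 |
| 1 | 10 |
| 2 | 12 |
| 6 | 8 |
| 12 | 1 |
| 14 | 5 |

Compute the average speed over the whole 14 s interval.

Average speed = (total path length)/(elapsed time); on a piecewise-linear x-t graph the path length is Σ|Δx|.
0–1 s: |Δx| = |10 − 6| = 4 m
1–2 s: |Δx| = |12 − 10| = 2 m
2–6 s: |Δx| = |8 − 12| = 4 m
6–12 s: |Δx| = |1 − 8| = 7 m
12–14 s: |Δx| = |5 − 1| = 4 m
Total path = 21 m; average speed = 21/14 = 1.5 m/s.

1.5 m/s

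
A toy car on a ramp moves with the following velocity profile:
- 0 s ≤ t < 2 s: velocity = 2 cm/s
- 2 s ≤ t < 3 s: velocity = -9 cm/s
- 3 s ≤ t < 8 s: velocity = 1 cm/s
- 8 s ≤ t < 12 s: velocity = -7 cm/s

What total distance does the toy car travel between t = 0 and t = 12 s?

Total distance travelled is ∫|v| dt — sum the magnitudes of each area piece.
0–2 s: |2| × 2 = 4 cm
2–3 s: |-9| × 1 = 9 cm
3–8 s: |1| × 5 = 5 cm
8–12 s: |-7| × 4 = 28 cm
Total distance = 46 cm

46 cm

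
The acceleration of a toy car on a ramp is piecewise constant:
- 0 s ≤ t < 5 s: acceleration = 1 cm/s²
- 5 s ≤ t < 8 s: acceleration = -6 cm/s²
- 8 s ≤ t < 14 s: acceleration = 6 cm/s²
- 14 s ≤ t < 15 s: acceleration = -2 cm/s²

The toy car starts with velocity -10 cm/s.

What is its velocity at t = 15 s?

Δv equals the area under the a-t graph; then v = v₀ + Δv.
0–5 s: 1 × 5 = 5 cm/s
5–8 s: -6 × 3 = -18 cm/s
8–14 s: 6 × 6 = 36 cm/s
14–15 s: -2 × 1 = -2 cm/s
Δv = 21 cm/s, so v(15) = -10 + (21) = 11 cm/s.

11 cm/s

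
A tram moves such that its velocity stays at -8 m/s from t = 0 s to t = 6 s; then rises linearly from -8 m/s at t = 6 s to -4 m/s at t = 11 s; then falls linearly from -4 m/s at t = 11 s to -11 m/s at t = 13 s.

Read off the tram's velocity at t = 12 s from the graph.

On 11–13 s the graph is linear from -4 to -11 m/s: v(12) = -4 + (-11 − -4)·(12 − 11)/(13 − 11) = -7.5 m/s.

-7.5 m/s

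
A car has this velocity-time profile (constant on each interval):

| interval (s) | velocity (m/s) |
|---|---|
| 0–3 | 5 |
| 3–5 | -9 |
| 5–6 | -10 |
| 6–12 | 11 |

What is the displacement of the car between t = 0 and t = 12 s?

Net displacement equals the area under the velocity-time graph (areas below the axis count negative).
0–3 s: 5 × 3 = 15 m
3–5 s: -9 × 2 = -18 m
5–6 s: -10 × 1 = -10 m
6–12 s: 11 × 6 = 66 m
Net displacement = 53 m

53 m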